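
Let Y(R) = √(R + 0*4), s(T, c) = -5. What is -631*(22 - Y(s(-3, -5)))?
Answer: -13882 + 631*I*√5 ≈ -13882.0 + 1411.0*I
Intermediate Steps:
Y(R) = √R (Y(R) = √(R + 0) = √R)
-631*(22 - Y(s(-3, -5))) = -631*(22 - √(-5)) = -631*(22 - I*√5) = -13882 + 631*I*√5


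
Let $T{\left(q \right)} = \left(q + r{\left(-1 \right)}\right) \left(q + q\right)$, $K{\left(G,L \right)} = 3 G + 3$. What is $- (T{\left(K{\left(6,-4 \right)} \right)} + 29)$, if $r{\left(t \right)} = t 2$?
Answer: $-827$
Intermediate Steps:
$r{\left(t \right)} = 2 t$
$K{\left(G,L \right)} = 3 + 3 G$
$T{\left(q \right)} = 2 q \left(-2 + q\right)$ ($T{\left(q \right)} = \left(q + 2 \left(-1\right)\right) \left(q + q\right) = \left(q - 2\right) 2 q = \left(-2 + q\right) 2 q = 2 q \left(-2 + q\right)$)
$- (T{\left(K{\left(6,-4 \right)} \right)} + 29) = - (2 \left(3 + 3 \cdot 6\right) \left(-2 + \left(3 + 3 \cdot 6\right)\right) + 29) = - (2 \left(3 + 18\right) \left(-2 + \left(3 + 18\right)\right) + 29) = - (2 \cdot 21 \left(-2 + 21\right) + 29) = - (2 \cdot 21 \cdot 19 + 29) = - (798 + 29) = \left(-1\right) 827 = -827$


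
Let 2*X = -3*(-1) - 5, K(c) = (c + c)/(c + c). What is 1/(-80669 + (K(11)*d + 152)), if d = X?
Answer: -1/80518 ≈ -1.2420e-5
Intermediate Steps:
K(c) = 1 (K(c) = (2*c)/((2*c)) = (2*c)*(1/(2*c)) = 1)
X = -1 (X = (-3*(-1) - 5)/2 = (3 - 5)/2 = (½)*(-2) = -1)
d = -1
1/(-80669 + (K(11)*d + 152)) = 1/(-80669 + (1*(-1) + 152)) = 1/(-80669 + (-1 + 152)) = 1/(-80669 + 151) = 1/(-80518) = -1/80518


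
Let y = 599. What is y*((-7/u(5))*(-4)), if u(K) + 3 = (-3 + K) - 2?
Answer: -16772/3 ≈ -5590.7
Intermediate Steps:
u(K) = -8 + K (u(K) = -3 + ((-3 + K) - 2) = -3 + (-5 + K) = -8 + K)
y*((-7/u(5))*(-4)) = 599*((-7/(-8 + 5))*(-4)) = 599*((-7/(-3))*(-4)) = 599*(-1/3*(-7)*(-4)) = 599*((7/3)*(-4)) = 599*(-28/3) = -16772/3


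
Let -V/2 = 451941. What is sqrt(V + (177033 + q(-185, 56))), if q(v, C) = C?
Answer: I*sqrt(726793) ≈ 852.52*I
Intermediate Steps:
V = -903882 (V = -2*451941 = -903882)
sqrt(V + (177033 + q(-185, 56))) = sqrt(-903882 + (177033 + 56)) = sqrt(-903882 + 177089) = sqrt(-726793) = I*sqrt(726793)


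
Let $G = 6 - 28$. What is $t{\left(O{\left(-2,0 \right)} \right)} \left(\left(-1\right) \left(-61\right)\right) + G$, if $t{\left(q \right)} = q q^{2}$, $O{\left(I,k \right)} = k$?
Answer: $-22$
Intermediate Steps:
$t{\left(q \right)} = q^{3}$
$G = -22$ ($G = 6 - 28 = -22$)
$t{\left(O{\left(-2,0 \right)} \right)} \left(\left(-1\right) \left(-61\right)\right) + G = 0^{3} \left(\left(-1\right) \left(-61\right)\right) - 22 = 0 \cdot 61 - 22 = 0 - 22 = -22$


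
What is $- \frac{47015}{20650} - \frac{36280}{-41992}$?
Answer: $- \frac{30626797}{21678370} \approx -1.4128$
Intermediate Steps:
$- \frac{47015}{20650} - \frac{36280}{-41992} = \left(-47015\right) \frac{1}{20650} - - \frac{4535}{5249} = - \frac{9403}{4130} + \frac{4535}{5249} = - \frac{30626797}{21678370}$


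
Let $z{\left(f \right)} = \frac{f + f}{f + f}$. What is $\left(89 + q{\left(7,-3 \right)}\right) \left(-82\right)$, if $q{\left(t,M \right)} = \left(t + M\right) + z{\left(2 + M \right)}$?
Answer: $-7708$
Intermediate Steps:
$z{\left(f \right)} = 1$ ($z{\left(f \right)} = \frac{2 f}{2 f} = 2 f \frac{1}{2 f} = 1$)
$q{\left(t,M \right)} = 1 + M + t$ ($q{\left(t,M \right)} = \left(t + M\right) + 1 = \left(M + t\right) + 1 = 1 + M + t$)
$\left(89 + q{\left(7,-3 \right)}\right) \left(-82\right) = \left(89 + \left(1 - 3 + 7\right)\right) \left(-82\right) = \left(89 + 5\right) \left(-82\right) = 94 \left(-82\right) = -7708$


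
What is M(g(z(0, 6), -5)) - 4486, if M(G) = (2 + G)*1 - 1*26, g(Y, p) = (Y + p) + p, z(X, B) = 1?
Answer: -4519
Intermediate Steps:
g(Y, p) = Y + 2*p
M(G) = -24 + G (M(G) = (2 + G) - 26 = -24 + G)
M(g(z(0, 6), -5)) - 4486 = (-24 + (1 + 2*(-5))) - 4486 = (-24 + (1 - 10)) - 4486 = (-24 - 9) - 4486 = -33 - 4486 = -4519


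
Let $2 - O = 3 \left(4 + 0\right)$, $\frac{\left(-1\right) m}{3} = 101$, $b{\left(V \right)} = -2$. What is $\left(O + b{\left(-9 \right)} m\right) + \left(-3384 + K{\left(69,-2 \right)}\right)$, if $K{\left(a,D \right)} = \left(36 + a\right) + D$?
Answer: $-2685$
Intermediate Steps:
$K{\left(a,D \right)} = 36 + D + a$
$m = -303$ ($m = \left(-3\right) 101 = -303$)
$O = -10$ ($O = 2 - 3 \left(4 + 0\right) = 2 - 3 \cdot 4 = 2 - 12 = -10$)
$\left(O + b{\left(-9 \right)} m\right) + \left(-3384 + K{\left(69,-2 \right)}\right) = \left(-10 - -606\right) + \left(-3384 + \left(36 - 2 + 69\right)\right) = \left(-10 + 606\right) + \left(-3384 + 103\right) = 596 - 3281 = -2685$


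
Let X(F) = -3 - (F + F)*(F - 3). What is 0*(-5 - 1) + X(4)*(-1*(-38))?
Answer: -418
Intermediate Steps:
X(F) = -3 - 2*F*(-3 + F)
0*(-5 - 1) + X(4)*(-1*(-38)) = 0*(-5 - 1) + (-3 - 2*4² + 6*4)*(-1*(-38)) = 0*(-6) + (-3 - 2*16 + 24)*38 = 0 + (-3 - 32 + 24)*38 = 0 - 11*38 = 0 - 418 = -418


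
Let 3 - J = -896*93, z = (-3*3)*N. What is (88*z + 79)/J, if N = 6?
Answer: -4673/83331 ≈ -0.056078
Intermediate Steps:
z = -54 (z = -3*3*6 = -9*6 = -54)
J = 83331 (J = 3 - (-896)*93 = 3 - 1*(-83328) = 3 + 83328 = 83331)
(88*z + 79)/J = (88*(-54) + 79)/83331 = (-4752 + 79)*(1/83331) = -4673*1/83331 = -4673/83331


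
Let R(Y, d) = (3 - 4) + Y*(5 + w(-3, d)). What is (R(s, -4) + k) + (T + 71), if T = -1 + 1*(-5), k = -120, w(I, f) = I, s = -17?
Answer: -90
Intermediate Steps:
T = -6 (T = -1 - 5 = -6)
R(Y, d) = -1 + 2*Y (R(Y, d) = (3 - 4) + Y*(5 - 3) = -1 + Y*2 = -1 + 2*Y)
(R(s, -4) + k) + (T + 71) = ((-1 + 2*(-17)) - 120) + (-6 + 71) = ((-1 - 34) - 120) + 65 = (-35 - 120) + 65 = -155 + 65 = -90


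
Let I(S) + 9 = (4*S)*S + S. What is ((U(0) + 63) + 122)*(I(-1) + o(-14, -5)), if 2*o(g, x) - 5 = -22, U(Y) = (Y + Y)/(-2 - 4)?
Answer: -5365/2 ≈ -2682.5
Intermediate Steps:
U(Y) = -Y/3 (U(Y) = (2*Y)/(-6) = (2*Y)*(-⅙) = -Y/3)
o(g, x) = -17/2 (o(g, x) = 5/2 + (½)*(-22) = 5/2 - 11 = -17/2)
I(S) = -9 + S + 4*S² (I(S) = -9 + ((4*S)*S + S) = -9 + (4*S² + S) = -9 + (S + 4*S²) = -9 + S + 4*S²)
((U(0) + 63) + 122)*(I(-1) + o(-14, -5)) = ((-⅓*0 + 63) + 122)*((-9 - 1 + 4*(-1)²) - 17/2) = ((0 + 63) + 122)*((-9 - 1 + 4*1) - 17/2) = (63 + 122)*((-9 - 1 + 4) - 17/2) = 185*(-6 - 17/2) = 185*(-29/2) = -5365/2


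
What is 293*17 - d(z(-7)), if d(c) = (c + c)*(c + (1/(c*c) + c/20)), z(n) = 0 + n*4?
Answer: 233427/70 ≈ 3334.7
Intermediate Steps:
z(n) = 4*n (z(n) = 0 + 4*n = 4*n)
d(c) = 2*c*(c**(-2) + 21*c/20) (d(c) = (2*c)*(c + (c**(-2) + c*(1/20))) = (2*c)*(c + (c**(-2) + c/20)) = (2*c)*(c**(-2) + 21*c/20) = 2*c*(c**(-2) + 21*c/20))
293*17 - d(z(-7)) = 293*17 - (20 + 21*(4*(-7))**3)/(10*(4*(-7))) = 4981 - (20 + 21*(-28)**3)/(10*(-28)) = 4981 - (-1)*(20 + 21*(-21952))/(10*28) = 4981 - (-1)*(20 - 460992)/(10*28) = 4981 - (-1)*(-460972)/(10*28) = 4981 - 1*115243/70 = 4981 - 115243/70 = 233427/70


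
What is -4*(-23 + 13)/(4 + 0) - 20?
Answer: -10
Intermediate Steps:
-4*(-23 + 13)/(4 + 0) - 20 = -(-40)/4 - 20 = -4*(-5/2) - 20 = 10 - 20 = -10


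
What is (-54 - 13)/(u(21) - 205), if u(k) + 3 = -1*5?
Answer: 67/213 ≈ 0.31455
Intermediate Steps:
u(k) = -8 (u(k) = -3 - 1*5 = -3 - 5 = -8)
(-54 - 13)/(u(21) - 205) = (-54 - 13)/(-8 - 205) = -67/(-213) = -67*(-1/213) = 67/213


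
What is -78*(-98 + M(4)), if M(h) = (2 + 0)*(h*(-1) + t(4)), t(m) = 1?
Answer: 8112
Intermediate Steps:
M(h) = 2 - 2*h (M(h) = (2 + 0)*(h*(-1) + 1) = 2*(-h + 1) = 2*(1 - h) = 2 - 2*h)
-78*(-98 + M(4)) = -78*(-98 + (2 - 2*4)) = -78*(-98 + (2 - 8)) = -78*(-98 - 6) = -78*(-104) = 8112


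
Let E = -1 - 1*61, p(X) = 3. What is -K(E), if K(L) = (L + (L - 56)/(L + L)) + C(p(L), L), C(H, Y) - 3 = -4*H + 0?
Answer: 4343/62 ≈ 70.048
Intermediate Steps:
E = -62 (E = -1 - 61 = -62)
C(H, Y) = 3 - 4*H (C(H, Y) = 3 + (-4*H + 0) = 3 - 4*H)
K(L) = -9 + L + (-56 + L)/(2*L) (K(L) = (L + (L - 56)/(L + L)) + (3 - 4*3) = (L + (-56 + L)/((2*L))) + (3 - 12) = (L + (-56 + L)*(1/(2*L))) - 9 = (L + (-56 + L)/(2*L)) - 9 = -9 + L + (-56 + L)/(2*L))
-K(E) = -(-17/2 - 62 - 28/(-62)) = -(-17/2 - 62 - 28*(-1/62)) = -(-17/2 - 62 + 14/31) = -1*(-4343/62) = 4343/62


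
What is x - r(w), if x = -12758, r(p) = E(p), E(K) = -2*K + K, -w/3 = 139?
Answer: -13175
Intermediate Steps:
w = -417 (w = -3*139 = -417)
E(K) = -K
r(p) = -p
x - r(w) = -12758 - (-1)*(-417) = -12758 - 1*417 = -12758 - 417 = -13175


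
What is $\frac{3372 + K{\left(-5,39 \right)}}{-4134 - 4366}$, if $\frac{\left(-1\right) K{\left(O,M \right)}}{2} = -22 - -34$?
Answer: $- \frac{837}{2125} \approx -0.39388$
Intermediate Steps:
$K{\left(O,M \right)} = -24$ ($K{\left(O,M \right)} = - 2 \left(-22 - -34\right) = - 2 \left(-22 + 34\right) = \left(-2\right) 12 = -24$)
$\frac{3372 + K{\left(-5,39 \right)}}{-4134 - 4366} = \frac{3372 - 24}{-4134 - 4366} = \frac{3348}{-8500} = 3348 \left(- \frac{1}{8500}\right) = - \frac{837}{2125}$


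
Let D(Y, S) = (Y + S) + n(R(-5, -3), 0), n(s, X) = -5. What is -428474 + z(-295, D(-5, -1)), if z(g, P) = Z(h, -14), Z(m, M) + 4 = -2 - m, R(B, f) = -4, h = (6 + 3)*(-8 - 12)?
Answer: -428300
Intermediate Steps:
h = -180 (h = 9*(-20) = -180)
D(Y, S) = -5 + S + Y (D(Y, S) = (Y + S) - 5 = (S + Y) - 5 = -5 + S + Y)
Z(m, M) = -6 - m (Z(m, M) = -4 + (-2 - m) = -6 - m)
z(g, P) = 174 (z(g, P) = -6 - 1*(-180) = -6 + 180 = 174)
-428474 + z(-295, D(-5, -1)) = -428474 + 174 = -428300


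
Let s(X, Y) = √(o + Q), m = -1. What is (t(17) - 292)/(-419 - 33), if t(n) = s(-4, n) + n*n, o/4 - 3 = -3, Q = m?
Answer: 3/452 - I/452 ≈ 0.0066372 - 0.0022124*I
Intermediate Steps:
Q = -1
o = 0 (o = 12 + 4*(-3) = 12 - 12 = 0)
s(X, Y) = I (s(X, Y) = √(0 - 1) = √(-1) = I)
t(n) = I + n² (t(n) = I + n*n = I + n²)
(t(17) - 292)/(-419 - 33) = ((I + 17²) - 292)/(-419 - 33) = ((I + 289) - 292)/(-452) = ((289 + I) - 292)*(-1/452) = (-3 + I)*(-1/452) = 3/452 - I/452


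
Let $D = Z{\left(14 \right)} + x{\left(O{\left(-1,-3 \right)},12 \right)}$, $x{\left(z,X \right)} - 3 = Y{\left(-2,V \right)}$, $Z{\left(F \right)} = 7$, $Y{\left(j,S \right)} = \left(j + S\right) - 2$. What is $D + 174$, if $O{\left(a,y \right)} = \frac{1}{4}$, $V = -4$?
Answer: $176$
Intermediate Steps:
$O{\left(a,y \right)} = \frac{1}{4}$
$Y{\left(j,S \right)} = -2 + S + j$ ($Y{\left(j,S \right)} = \left(S + j\right) - 2 = -2 + S + j$)
$x{\left(z,X \right)} = -5$ ($x{\left(z,X \right)} = 3 - 8 = -5$)
$D = 2$ ($D = 7 - 5 = 2$)
$D + 174 = 2 + 174 = 176$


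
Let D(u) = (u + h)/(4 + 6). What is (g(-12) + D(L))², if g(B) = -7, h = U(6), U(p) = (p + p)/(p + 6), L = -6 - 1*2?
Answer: 5929/100 ≈ 59.290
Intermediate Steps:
L = -8 (L = -6 - 2 = -8)
U(p) = 2*p/(6 + p) (U(p) = (2*p)/(6 + p) = 2*p/(6 + p))
h = 1 (h = 2*6/(6 + 6) = 2*6/12 = 2*6*(1/12) = 1)
D(u) = ⅒ + u/10 (D(u) = (u + 1)/(4 + 6) = (1 + u)/10 = (1 + u)*(⅒) = ⅒ + u/10)
(g(-12) + D(L))² = (-7 + (⅒ + (⅒)*(-8)))² = (-7 + (⅒ - ⅘))² = (-7 - 7/10)² = (-77/10)² = 5929/100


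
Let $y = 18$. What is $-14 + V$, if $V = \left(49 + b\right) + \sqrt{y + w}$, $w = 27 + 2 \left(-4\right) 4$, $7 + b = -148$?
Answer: $-120 + \sqrt{13} \approx -116.39$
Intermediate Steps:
$b = -155$ ($b = -7 - 148 = -155$)
$w = -5$ ($w = 27 - 32 = -5$)
$V = -106 + \sqrt{13}$ ($V = \left(49 - 155\right) + \sqrt{18 - 5} = -106 + \sqrt{13} \approx -102.39$)
$-14 + V = -14 - \left(106 - \sqrt{13}\right) = -120 + \sqrt{13}$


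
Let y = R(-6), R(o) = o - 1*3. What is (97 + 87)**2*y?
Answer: -304704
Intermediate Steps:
R(o) = -3 + o (R(o) = o - 3 = -3 + o)
y = -9 (y = -3 - 6 = -9)
(97 + 87)**2*y = (97 + 87)**2*(-9) = 184**2*(-9) = 33856*(-9) = -304704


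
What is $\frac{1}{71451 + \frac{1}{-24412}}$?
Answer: $\frac{24412}{1744261811} \approx 1.3996 \cdot 10^{-5}$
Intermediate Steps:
$\frac{1}{71451 + \frac{1}{-24412}} = \frac{1}{71451 - \frac{1}{24412}} = \frac{1}{\frac{1744261811}{24412}} = \frac{24412}{1744261811}$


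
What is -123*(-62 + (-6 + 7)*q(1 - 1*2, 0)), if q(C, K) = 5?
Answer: 7011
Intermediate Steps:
-123*(-62 + (-6 + 7)*q(1 - 1*2, 0)) = -123*(-62 + (-6 + 7)*5) = -123*(-62 + 1*5) = -123*(-62 + 5) = -123*(-57) = 7011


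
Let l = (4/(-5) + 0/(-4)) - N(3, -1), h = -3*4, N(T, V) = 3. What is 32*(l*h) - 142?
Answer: 6586/5 ≈ 1317.2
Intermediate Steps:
h = -12
l = -19/5 (l = (4/(-5) + 0/(-4)) - 1*3 = (4*(-1/5) + 0*(-1/4)) - 3 = (-4/5 + 0) - 3 = -4/5 - 3 = -19/5 ≈ -3.8000)
32*(l*h) - 142 = 32*(-19/5*(-12)) - 142 = 32*(228/5) - 142 = 7296/5 - 142 = 6586/5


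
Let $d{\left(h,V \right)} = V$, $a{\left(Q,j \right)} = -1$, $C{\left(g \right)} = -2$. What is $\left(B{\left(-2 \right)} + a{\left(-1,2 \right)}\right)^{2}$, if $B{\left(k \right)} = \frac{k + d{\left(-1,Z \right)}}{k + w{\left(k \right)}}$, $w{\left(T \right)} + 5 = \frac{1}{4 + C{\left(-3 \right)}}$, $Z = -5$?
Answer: $\frac{1}{169} \approx 0.0059172$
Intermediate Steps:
$w{\left(T \right)} = - \frac{9}{2}$ ($w{\left(T \right)} = -5 + \frac{1}{4 - 2} = -5 + \frac{1}{2} = - \frac{9}{2}$)
$B{\left(k \right)} = \frac{-5 + k}{- \frac{9}{2} + k}$ ($B{\left(k \right)} = \frac{k - 5}{k - \frac{9}{2}} = \frac{-5 + k}{- \frac{9}{2} + k}$)
$\left(B{\left(-2 \right)} + a{\left(-1,2 \right)}\right)^{2} = \left(\frac{2 \left(-5 - 2\right)}{-9 + 2 \left(-2\right)} - 1\right)^{2} = \left(2 \frac{1}{-9 - 4} \left(-7\right) - 1\right)^{2} = \left(2 \frac{1}{-13} \left(-7\right) - 1\right)^{2} = \left(2 \left(- \frac{1}{13}\right) \left(-7\right) - 1\right)^{2} = \left(\frac{14}{13} - 1\right)^{2} = \left(\frac{1}{13}\right)^{2} = \frac{1}{169}$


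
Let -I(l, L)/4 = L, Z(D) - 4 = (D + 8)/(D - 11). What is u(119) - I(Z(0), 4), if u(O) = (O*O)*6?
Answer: 84982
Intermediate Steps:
Z(D) = 4 + (8 + D)/(-11 + D) (Z(D) = 4 + (D + 8)/(D - 11) = 4 + (8 + D)/(-11 + D))
I(l, L) = -4*L
u(O) = 6*O**2 (u(O) = O**2*6 = 6*O**2)
u(119) - I(Z(0), 4) = 6*119**2 - (-4)*4 = 6*14161 - 1*(-16) = 84966 + 16 = 84982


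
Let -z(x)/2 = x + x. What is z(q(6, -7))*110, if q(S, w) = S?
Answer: -2640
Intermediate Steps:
z(x) = -4*x (z(x) = -2*(x + x) = -4*x)
z(q(6, -7))*110 = -4*6*110 = -24*110 = -2640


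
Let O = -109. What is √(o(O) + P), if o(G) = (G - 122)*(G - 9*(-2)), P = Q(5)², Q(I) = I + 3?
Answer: √21085 ≈ 145.21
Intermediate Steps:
Q(I) = 3 + I
P = 64 (P = (3 + 5)² = 8² = 64)
o(G) = (-122 + G)*(18 + G) (o(G) = (-122 + G)*(G + 18) = (-122 + G)*(18 + G))
√(o(O) + P) = √((-2196 + (-109)² - 104*(-109)) + 64) = √((-2196 + 11881 + 11336) + 64) = √(21021 + 64) = √21085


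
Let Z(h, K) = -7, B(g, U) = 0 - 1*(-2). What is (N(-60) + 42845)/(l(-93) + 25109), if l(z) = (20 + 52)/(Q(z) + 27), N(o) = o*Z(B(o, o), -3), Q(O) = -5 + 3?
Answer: 1081625/627797 ≈ 1.7229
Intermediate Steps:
B(g, U) = 2 (B(g, U) = 0 + 2 = 2)
Q(O) = -2
N(o) = -7*o (N(o) = o*(-7) = -7*o)
l(z) = 72/25 (l(z) = (20 + 52)/(-2 + 27) = 72/25)
(N(-60) + 42845)/(l(-93) + 25109) = (-7*(-60) + 42845)/(72/25 + 25109) = (420 + 42845)/(627797/25) = 43265*(25/627797) = 1081625/627797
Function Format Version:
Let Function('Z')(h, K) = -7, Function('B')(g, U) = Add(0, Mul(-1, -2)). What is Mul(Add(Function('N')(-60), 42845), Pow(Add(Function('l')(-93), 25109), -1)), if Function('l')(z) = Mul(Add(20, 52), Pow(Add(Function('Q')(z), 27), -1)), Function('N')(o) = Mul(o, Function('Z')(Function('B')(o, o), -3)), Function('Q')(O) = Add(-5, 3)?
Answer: Rational(1081625, 627797) ≈ 1.7229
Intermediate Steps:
Function('B')(g, U) = 2 (Function('B')(g, U) = Add(0, 2) = 2)
Function('Q')(O) = -2
Function('N')(o) = Mul(-7, o) (Function('N')(o) = Mul(o, -7) = Mul(-7, o))
Function('l')(z) = Rational(72, 25) (Function('l')(z) = Mul(Add(20, 52), Pow(Add(-2, 27), -1)) = Mul(72, Pow(25, -1)) = Mul(72, Rational(1, 25)) = Rational(72, 25))
Mul(Add(Function('N')(-60), 42845), Pow(Add(Function('l')(-93), 25109), -1)) = Mul(Add(Mul(-7, -60), 42845), Pow(Add(Rational(72, 25), 25109), -1)) = Mul(Add(420, 42845), Pow(Rational(627797, 25), -1)) = Mul(43265, Rational(25, 627797)) = Rational(1081625, 627797)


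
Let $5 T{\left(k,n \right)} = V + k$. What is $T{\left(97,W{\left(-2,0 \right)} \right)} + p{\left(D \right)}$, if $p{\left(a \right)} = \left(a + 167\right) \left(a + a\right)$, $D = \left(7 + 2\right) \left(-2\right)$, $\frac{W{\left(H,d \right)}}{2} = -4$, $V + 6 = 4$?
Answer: $-5345$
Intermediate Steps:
$V = -2$ ($V = -6 + 4 = -2$)
$W{\left(H,d \right)} = -8$ ($W{\left(H,d \right)} = 2 \left(-4\right) = -8$)
$T{\left(k,n \right)} = - \frac{2}{5} + \frac{k}{5}$ ($T{\left(k,n \right)} = \frac{-2 + k}{5} = - \frac{2}{5} + \frac{k}{5}$)
$D = -18$ ($D = 9 \left(-2\right) = -18$)
$p{\left(a \right)} = 2 a \left(167 + a\right)$ ($p{\left(a \right)} = \left(167 + a\right) 2 a = 2 a \left(167 + a\right)$)
$T{\left(97,W{\left(-2,0 \right)} \right)} + p{\left(D \right)} = \left(- \frac{2}{5} + \frac{1}{5} \cdot 97\right) + 2 \left(-18\right) \left(167 - 18\right) = \left(- \frac{2}{5} + \frac{97}{5}\right) + 2 \left(-18\right) 149 = 19 - 5364 = -5345$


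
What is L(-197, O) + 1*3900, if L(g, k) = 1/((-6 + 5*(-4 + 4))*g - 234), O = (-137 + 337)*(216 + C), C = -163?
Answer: 3697201/948 ≈ 3900.0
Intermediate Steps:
O = 10600 (O = (-137 + 337)*(216 - 163) = 200*53 = 10600)
L(g, k) = 1/(-234 - 6*g) (L(g, k) = 1/((-6 + 5*0)*g - 234) = 1/((-6 + 0)*g - 234) = 1/(-6*g - 234) = 1/(-234 - 6*g))
L(-197, O) + 1*3900 = -1/(234 + 6*(-197)) + 1*3900 = -1/(234 - 1182) + 3900 = -1/(-948) + 3900 = -1*(-1/948) + 3900 = 1/948 + 3900 = 3697201/948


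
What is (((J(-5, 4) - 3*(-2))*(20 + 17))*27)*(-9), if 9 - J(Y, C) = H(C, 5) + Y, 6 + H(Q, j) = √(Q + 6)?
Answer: -233766 + 8991*√10 ≈ -2.0533e+5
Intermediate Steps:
H(Q, j) = -6 + √(6 + Q) (H(Q, j) = -6 + √(Q + 6) = -6 + √(6 + Q))
J(Y, C) = 15 - Y - √(6 + C) (J(Y, C) = 9 - ((-6 + √(6 + C)) + Y) = 9 - (-6 + Y + √(6 + C)) = 9 + (6 - Y - √(6 + C)) = 15 - Y - √(6 + C))
(((J(-5, 4) - 3*(-2))*(20 + 17))*27)*(-9) = ((((15 - 1*(-5) - √(6 + 4)) - 3*(-2))*(20 + 17))*27)*(-9) = ((((15 + 5 - √10) + 6)*37)*27)*(-9) = ((((20 - √10) + 6)*37)*27)*(-9) = (((26 - √10)*37)*27)*(-9) = ((962 - 37*√10)*27)*(-9) = (25974 - 999*√10)*(-9) = -233766 + 8991*√10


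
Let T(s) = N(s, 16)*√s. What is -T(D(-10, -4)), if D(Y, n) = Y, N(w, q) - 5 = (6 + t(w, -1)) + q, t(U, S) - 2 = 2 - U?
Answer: -41*I*√10 ≈ -129.65*I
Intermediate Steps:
t(U, S) = 4 - U (t(U, S) = 2 + (2 - U) = 4 - U)
N(w, q) = 15 + q - w (N(w, q) = 5 + ((6 + (4 - w)) + q) = 5 + ((10 - w) + q) = 5 + (10 + q - w) = 15 + q - w)
T(s) = √s*(31 - s) (T(s) = (15 + 16 - s)*√s = (31 - s)*√s = √s*(31 - s))
-T(D(-10, -4)) = -√(-10)*(31 - 1*(-10)) = -I*√10*(31 + 10) = -I*√10*41 = -41*I*√10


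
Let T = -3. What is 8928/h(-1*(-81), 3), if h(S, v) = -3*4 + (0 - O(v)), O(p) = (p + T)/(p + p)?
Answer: -744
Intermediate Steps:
O(p) = (-3 + p)/(2*p) (O(p) = (p - 3)/(p + p) = (-3 + p)/((2*p)) = (-3 + p)*(1/(2*p)) = (-3 + p)/(2*p))
h(S, v) = -12 - (-3 + v)/(2*v) (h(S, v) = -3*4 + (0 - (-3 + v)/(2*v)) = -12 + (0 - (-3 + v)/(2*v)) = -12 - (-3 + v)/(2*v))
8928/h(-1*(-81), 3) = 8928/(((½)*(3 - 25*3)/3)) = 8928/(((½)*(⅓)*(3 - 75))) = 8928/(((½)*(⅓)*(-72))) = 8928/(-12) = 8928*(-1/12) = -744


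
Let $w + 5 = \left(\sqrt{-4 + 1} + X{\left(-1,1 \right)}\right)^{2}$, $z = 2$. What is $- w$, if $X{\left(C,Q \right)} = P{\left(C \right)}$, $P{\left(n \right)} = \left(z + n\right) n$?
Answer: $7 + 2 i \sqrt{3} \approx 7.0 + 3.4641 i$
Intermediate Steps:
$P{\left(n \right)} = n \left(2 + n\right)$ ($P{\left(n \right)} = \left(2 + n\right) n = n \left(2 + n\right)$)
$X{\left(C,Q \right)} = C \left(2 + C\right)$
$w = -5 + \left(-1 + i \sqrt{3}\right)^{2}$ ($w = -5 + \left(\sqrt{-4 + 1} - \left(2 - 1\right)\right)^{2} = -5 + \left(\sqrt{-3} - 1\right)^{2} = -5 + \left(i \sqrt{3} - 1\right)^{2} = -5 + \left(-1 + i \sqrt{3}\right)^{2} \approx -7.0 - 3.4641 i$)
$- w = - (-5 + \left(1 - i \sqrt{3}\right)^{2}) = 5 - \left(1 - i \sqrt{3}\right)^{2}$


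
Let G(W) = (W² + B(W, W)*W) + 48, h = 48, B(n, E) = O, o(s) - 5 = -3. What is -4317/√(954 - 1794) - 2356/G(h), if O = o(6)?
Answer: -589/612 + 1439*I*√210/140 ≈ -0.96242 + 148.95*I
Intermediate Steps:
o(s) = 2 (o(s) = 5 - 3 = 2)
O = 2
B(n, E) = 2
G(W) = 48 + W² + 2*W (G(W) = (W² + 2*W) + 48 = 48 + W² + 2*W)
-4317/√(954 - 1794) - 2356/G(h) = -4317/√(954 - 1794) - 2356/(48 + 48² + 2*48) = -4317*(-I*√210/420) - 2356/(48 + 2304 + 96) = -4317*(-I*√210/420) - 2356/2448 = -(-1439)*I*√210/140 - 2356*1/2448 = 1439*I*√210/140 - 589/612 = -589/612 + 1439*I*√210/140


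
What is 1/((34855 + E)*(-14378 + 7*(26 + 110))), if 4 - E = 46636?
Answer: 1/158118002 ≈ 6.3244e-9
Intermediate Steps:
E = -46632 (E = 4 - 1*46636 = 4 - 46636 = -46632)
1/((34855 + E)*(-14378 + 7*(26 + 110))) = 1/((34855 - 46632)*(-14378 + 7*(26 + 110))) = 1/(-11777*(-14378 + 7*136)) = 1/(-11777*(-14378 + 952)) = 1/(-11777*(-13426)) = 1/158118002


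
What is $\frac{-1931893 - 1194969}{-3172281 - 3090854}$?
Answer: $\frac{3126862}{6263135} \approx 0.49925$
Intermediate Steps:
$\frac{-1931893 - 1194969}{-3172281 - 3090854} = - \frac{3126862}{-6263135} = \left(-3126862\right) \left(- \frac{1}{6263135}\right) = \frac{3126862}{6263135}$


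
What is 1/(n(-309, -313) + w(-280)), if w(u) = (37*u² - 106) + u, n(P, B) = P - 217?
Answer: 1/2899888 ≈ 3.4484e-7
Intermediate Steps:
n(P, B) = -217 + P
w(u) = -106 + u + 37*u² (w(u) = (-106 + 37*u²) + u = -106 + u + 37*u²)
1/(n(-309, -313) + w(-280)) = 1/((-217 - 309) + (-106 - 280 + 37*(-280)²)) = 1/(-526 + (-106 - 280 + 37*78400)) = 1/(-526 + (-106 - 280 + 2900800)) = 1/(-526 + 2900414) = 1/2899888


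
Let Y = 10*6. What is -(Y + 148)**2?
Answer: -43264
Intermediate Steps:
Y = 60
-(Y + 148)**2 = -(60 + 148)**2 = -1*208**2 = -1*43264 = -43264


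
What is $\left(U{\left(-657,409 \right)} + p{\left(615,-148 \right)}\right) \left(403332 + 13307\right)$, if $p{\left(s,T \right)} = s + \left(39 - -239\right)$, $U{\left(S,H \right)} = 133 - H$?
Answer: $257066263$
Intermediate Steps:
$p{\left(s,T \right)} = 278 + s$ ($p{\left(s,T \right)} = s + \left(39 + 239\right) = s + 278 = 278 + s$)
$\left(U{\left(-657,409 \right)} + p{\left(615,-148 \right)}\right) \left(403332 + 13307\right) = \left(\left(133 - 409\right) + \left(278 + 615\right)\right) \left(403332 + 13307\right) = \left(\left(133 - 409\right) + 893\right) 416639 = \left(-276 + 893\right) 416639 = 617 \cdot 416639 = 257066263$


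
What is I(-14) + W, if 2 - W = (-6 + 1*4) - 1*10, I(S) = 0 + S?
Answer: 0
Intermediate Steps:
I(S) = S
W = 14 (W = 2 - ((-6 + 1*4) - 1*10) = 2 - ((-6 + 4) - 10) = 2 - (-2 - 10) = 2 - 1*(-12) = 2 + 12 = 14)
I(-14) + W = -14 + 14 = 0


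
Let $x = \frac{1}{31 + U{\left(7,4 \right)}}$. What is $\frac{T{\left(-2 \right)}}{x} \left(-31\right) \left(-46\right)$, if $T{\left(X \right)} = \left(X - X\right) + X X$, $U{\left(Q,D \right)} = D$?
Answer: $199640$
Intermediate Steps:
$T{\left(X \right)} = X^{2}$ ($T{\left(X \right)} = 0 + X^{2} = X^{2}$)
$x = \frac{1}{35}$ ($x = \frac{1}{31 + 4} = \frac{1}{35} \approx 0.028571$)
$\frac{T{\left(-2 \right)}}{x} \left(-31\right) \left(-46\right) = \left(-2\right)^{2} \frac{1}{\frac{1}{35}} \left(-31\right) \left(-46\right) = 4 \cdot 35 \left(-31\right) \left(-46\right) = 140 \left(-31\right) \left(-46\right) = \left(-4340\right) \left(-46\right) = 199640$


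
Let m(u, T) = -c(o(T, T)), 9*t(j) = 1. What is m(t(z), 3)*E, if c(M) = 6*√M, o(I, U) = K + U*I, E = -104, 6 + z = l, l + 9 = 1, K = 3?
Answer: 1248*√3 ≈ 2161.6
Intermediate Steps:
l = -8 (l = -9 + 1 = -8)
z = -14 (z = -6 - 8 = -14)
t(j) = ⅑ (t(j) = (⅑)*1 = ⅑)
o(I, U) = 3 + I*U (o(I, U) = 3 + U*I = 3 + I*U)
m(u, T) = -6*√(3 + T²) (m(u, T) = -6*√(3 + T*T) = -6*√(3 + T²))
m(t(z), 3)*E = -6*√(3 + 3²)*(-104) = -6*√(3 + 9)*(-104) = -12*√3*(-104) = 1248*√3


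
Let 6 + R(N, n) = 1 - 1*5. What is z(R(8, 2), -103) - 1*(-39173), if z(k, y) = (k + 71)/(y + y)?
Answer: 8069577/206 ≈ 39173.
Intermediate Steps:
R(N, n) = -10 (R(N, n) = -6 + (1 - 1*5) = -6 + (1 - 5) = -6 - 4 = -10)
z(k, y) = (71 + k)/(2*y) (z(k, y) = (71 + k)/((2*y)) = (71 + k)*(1/(2*y)) = (71 + k)/(2*y))
z(R(8, 2), -103) - 1*(-39173) = (1/2)*(71 - 10)/(-103) - 1*(-39173) = (1/2)*(-1/103)*61 + 39173 = -61/206 + 39173 = 8069577/206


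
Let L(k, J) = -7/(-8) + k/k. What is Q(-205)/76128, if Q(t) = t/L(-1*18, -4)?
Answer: -41/28548 ≈ -0.0014362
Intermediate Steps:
L(k, J) = 15/8 (L(k, J) = -7*(-⅛) + 1 = 7/8 + 1 = 15/8)
Q(t) = 8*t/15 (Q(t) = t/(15/8) = t*(8/15) = 8*t/15)
Q(-205)/76128 = ((8/15)*(-205))/76128 = -328/3*1/76128 = -41/28548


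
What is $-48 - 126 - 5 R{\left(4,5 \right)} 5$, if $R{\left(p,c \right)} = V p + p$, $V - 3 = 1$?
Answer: $62952$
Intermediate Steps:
$V = 4$ ($V = 3 + 1 = 4$)
$R{\left(p,c \right)} = 5 p$ ($R{\left(p,c \right)} = 4 p + p = 5 p$)
$-48 - 126 - 5 R{\left(4,5 \right)} 5 = -48 - 126 - 5 \cdot 5 \cdot 4 \cdot 5 = -48 - 126 \left(-5\right) 20 \cdot 5 = -48 - 126 \left(\left(-100\right) 5\right) = -48 - -63000 = -48 + 63000 = 62952$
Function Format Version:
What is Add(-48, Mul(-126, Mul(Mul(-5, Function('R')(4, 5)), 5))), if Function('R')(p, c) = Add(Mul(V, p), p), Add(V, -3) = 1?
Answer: 62952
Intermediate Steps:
V = 4 (V = Add(3, 1) = 4)
Function('R')(p, c) = Mul(5, p) (Function('R')(p, c) = Add(Mul(4, p), p) = Mul(5, p))
Add(-48, Mul(-126, Mul(Mul(-5, Function('R')(4, 5)), 5))) = Add(-48, Mul(-126, Mul(Mul(-5, Mul(5, 4)), 5))) = Add(-48, Mul(-126, Mul(Mul(-5, 20), 5))) = Add(-48, Mul(-126, Mul(-100, 5))) = Add(-48, Mul(-126, -500)) = Add(-48, 63000) = 62952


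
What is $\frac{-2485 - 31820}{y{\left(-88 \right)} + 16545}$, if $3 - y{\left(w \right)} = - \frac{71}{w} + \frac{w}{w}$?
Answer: $- \frac{201256}{97071} \approx -2.0733$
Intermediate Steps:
$y{\left(w \right)} = 2 + \frac{71}{w}$ ($y{\left(w \right)} = 3 - \left(- \frac{71}{w} + \frac{w}{w}\right) = 3 - \left(- \frac{71}{w} + 1\right) = 3 - \left(1 - \frac{71}{w}\right) = 2 + \frac{71}{w}$)
$\frac{-2485 - 31820}{y{\left(-88 \right)} + 16545} = \frac{-2485 - 31820}{\left(2 + \frac{71}{-88}\right) + 16545} = - \frac{34305}{\left(2 + 71 \left(- \frac{1}{88}\right)\right) + 16545} = - \frac{34305}{\left(2 - \frac{71}{88}\right) + 16545} = - \frac{34305}{\frac{105}{88} + 16545} = - \frac{34305}{\frac{1456065}{88}} = \left(-34305\right) \frac{88}{1456065} = - \frac{201256}{97071}$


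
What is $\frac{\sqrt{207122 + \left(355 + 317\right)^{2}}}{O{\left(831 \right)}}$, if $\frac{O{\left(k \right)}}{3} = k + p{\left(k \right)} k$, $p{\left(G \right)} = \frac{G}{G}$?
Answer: $\frac{\sqrt{658706}}{4986} \approx 0.16278$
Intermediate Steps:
$p{\left(G \right)} = 1$
$O{\left(k \right)} = 6 k$ ($O{\left(k \right)} = 3 \left(k + 1 k\right) = 3 \left(k + k\right) = 3 \cdot 2 k = 6 k$)
$\frac{\sqrt{207122 + \left(355 + 317\right)^{2}}}{O{\left(831 \right)}} = \frac{\sqrt{207122 + \left(355 + 317\right)^{2}}}{6 \cdot 831} = \frac{\sqrt{207122 + 672^{2}}}{4986} = \sqrt{207122 + 451584} \cdot \frac{1}{4986} = \sqrt{658706} \cdot \frac{1}{4986} = \frac{\sqrt{658706}}{4986}$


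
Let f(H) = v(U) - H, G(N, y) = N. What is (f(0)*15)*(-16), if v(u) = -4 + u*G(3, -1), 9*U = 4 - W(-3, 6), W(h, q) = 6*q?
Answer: 3520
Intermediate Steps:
U = -32/9 (U = (4 - 6*6)/9 = (4 - 1*36)/9 = (4 - 36)/9 = (⅑)*(-32) = -32/9 ≈ -3.5556)
v(u) = -4 + 3*u (v(u) = -4 + u*3 = -4 + 3*u)
f(H) = -44/3 - H (f(H) = (-4 + 3*(-32/9)) - H = (-4 - 32/3) - H = -44/3 - H)
(f(0)*15)*(-16) = ((-44/3 - 1*0)*15)*(-16) = ((-44/3 + 0)*15)*(-16) = -44/3*15*(-16) = -220*(-16) = 3520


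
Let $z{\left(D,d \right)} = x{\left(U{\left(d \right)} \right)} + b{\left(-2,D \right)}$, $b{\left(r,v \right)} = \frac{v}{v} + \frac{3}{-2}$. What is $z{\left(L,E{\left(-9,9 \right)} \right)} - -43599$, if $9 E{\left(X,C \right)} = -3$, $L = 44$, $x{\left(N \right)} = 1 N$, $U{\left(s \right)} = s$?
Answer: $\frac{261589}{6} \approx 43598.0$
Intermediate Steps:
$x{\left(N \right)} = N$
$b{\left(r,v \right)} = - \frac{1}{2}$ ($b{\left(r,v \right)} = 1 + 3 \left(- \frac{1}{2}\right) = 1 - \frac{3}{2} = - \frac{1}{2}$)
$E{\left(X,C \right)} = - \frac{1}{3}$ ($E{\left(X,C \right)} = \frac{1}{9} \left(-3\right) = - \frac{1}{3}$)
$z{\left(D,d \right)} = - \frac{1}{2} + d$ ($z{\left(D,d \right)} = d - \frac{1}{2} = - \frac{1}{2} + d$)
$z{\left(L,E{\left(-9,9 \right)} \right)} - -43599 = \left(- \frac{1}{2} - \frac{1}{3}\right) - -43599 = - \frac{5}{6} + 43599 = \frac{261589}{6}$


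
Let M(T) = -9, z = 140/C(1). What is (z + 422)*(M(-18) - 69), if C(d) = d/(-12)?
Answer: 98124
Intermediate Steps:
C(d) = -d/12 (C(d) = d*(-1/12) = -d/12)
z = -1680 (z = 140/((-1/12*1)) = 140/(-1/12) = 140*(-12) = -1680)
(z + 422)*(M(-18) - 69) = (-1680 + 422)*(-9 - 69) = -1258*(-78) = 98124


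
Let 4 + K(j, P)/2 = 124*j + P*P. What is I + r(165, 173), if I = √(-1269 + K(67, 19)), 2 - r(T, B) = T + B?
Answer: -336 + √16061 ≈ -209.27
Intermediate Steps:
K(j, P) = -8 + 2*P² + 248*j (K(j, P) = -8 + 2*(124*j + P*P) = -8 + 2*(124*j + P²) = -8 + 2*(P² + 124*j) = -8 + (2*P² + 248*j) = -8 + 2*P² + 248*j)
r(T, B) = 2 - B - T (r(T, B) = 2 - (T + B) = 2 - (B + T) = 2 + (-B - T) = 2 - B - T)
I = √16061 (I = √(-1269 + (-8 + 2*19² + 248*67)) = √(-1269 + (-8 + 2*361 + 16616)) = √(-1269 + (-8 + 722 + 16616)) = √(-1269 + 17330) = √16061 ≈ 126.73)
I + r(165, 173) = √16061 + (2 - 1*173 - 1*165) = √16061 + (2 - 173 - 165) = √16061 - 336 = -336 + √16061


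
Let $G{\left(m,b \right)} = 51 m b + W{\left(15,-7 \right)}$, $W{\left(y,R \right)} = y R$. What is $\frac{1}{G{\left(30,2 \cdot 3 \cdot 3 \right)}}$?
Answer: $\frac{1}{27435} \approx 3.645 \cdot 10^{-5}$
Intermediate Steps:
$W{\left(y,R \right)} = R y$
$G{\left(m,b \right)} = -105 + 51 b m$ ($G{\left(m,b \right)} = 51 m b - 105 = 51 b m - 105 = -105 + 51 b m$)
$\frac{1}{G{\left(30,2 \cdot 3 \cdot 3 \right)}} = \frac{1}{-105 + 51 \cdot 2 \cdot 3 \cdot 3 \cdot 30} = \frac{1}{-105 + 51 \cdot 6 \cdot 3 \cdot 30} = \frac{1}{-105 + 51 \cdot 18 \cdot 30} = \frac{1}{-105 + 27540} = \frac{1}{27435}$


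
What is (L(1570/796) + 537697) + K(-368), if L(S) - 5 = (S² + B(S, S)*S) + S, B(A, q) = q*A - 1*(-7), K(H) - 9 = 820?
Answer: 33953298651847/63044792 ≈ 5.3856e+5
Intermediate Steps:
K(H) = 829 (K(H) = 9 + 820 = 829)
B(A, q) = 7 + A*q (B(A, q) = A*q + 7 = 7 + A*q)
L(S) = 5 + S + S² + S*(7 + S²) (L(S) = 5 + ((S² + (7 + S*S)*S) + S) = 5 + ((S² + (7 + S²)*S) + S) = 5 + ((S² + S*(7 + S²)) + S) = 5 + (S + S² + S*(7 + S²)) = 5 + S + S² + S*(7 + S²))
(L(1570/796) + 537697) + K(-368) = ((5 + (1570/796)² + (1570/796)³ + 8*(1570/796)) + 537697) + 829 = ((5 + (1570*(1/796))² + (1570*(1/796))³ + 8*(1570*(1/796))) + 537697) + 829 = ((5 + (785/398)² + (785/398)³ + 8*(785/398)) + 537697) + 829 = ((5 + 616225/158404 + 483736625/63044792 + 3140/199) + 537697) + 829 = (2038995255/63044792 + 537697) + 829 = 33901034519279/63044792 + 829 = 33953298651847/63044792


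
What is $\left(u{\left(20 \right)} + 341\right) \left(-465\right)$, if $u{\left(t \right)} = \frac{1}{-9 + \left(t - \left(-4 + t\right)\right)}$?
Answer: $-158472$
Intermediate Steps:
$u{\left(t \right)} = - \frac{1}{5}$ ($u{\left(t \right)} = \frac{1}{-9 + 4} = \frac{1}{-5} = - \frac{1}{5}$)
$\left(u{\left(20 \right)} + 341\right) \left(-465\right) = \left(- \frac{1}{5} + 341\right) \left(-465\right) = \frac{1704}{5} \left(-465\right) = -158472$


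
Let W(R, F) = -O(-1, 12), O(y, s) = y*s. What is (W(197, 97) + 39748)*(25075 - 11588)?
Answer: 536243120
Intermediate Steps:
O(y, s) = s*y
W(R, F) = 12 (W(R, F) = -12*(-1) = -1*(-12) = 12)
(W(197, 97) + 39748)*(25075 - 11588) = (12 + 39748)*(25075 - 11588) = 39760*13487 = 536243120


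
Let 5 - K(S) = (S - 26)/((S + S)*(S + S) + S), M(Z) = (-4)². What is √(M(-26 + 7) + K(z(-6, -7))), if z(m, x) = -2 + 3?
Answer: √26 ≈ 5.0990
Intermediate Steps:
z(m, x) = 1
M(Z) = 16
K(S) = 5 - (-26 + S)/(S + 4*S²) (K(S) = 5 - (S - 26)/((S + S)*(S + S) + S) = 5 - (-26 + S)/((2*S)*(2*S) + S) = 5 - (-26 + S)/(4*S² + S) = 5 - (-26 + S)/(S + 4*S²))
√(M(-26 + 7) + K(z(-6, -7))) = √(16 + 2*(13 + 2*1 + 10*1²)/(1*(1 + 4*1))) = √(16 + 2*1*(13 + 2 + 10*1)/(1 + 4)) = √(16 + 2*1*(13 + 2 + 10)/5) = √(16 + 2*1*(⅕)*25) = √(16 + 10) = √26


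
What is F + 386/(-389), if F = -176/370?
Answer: -105642/71965 ≈ -1.4680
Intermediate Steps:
F = -88/185 (F = -176*1/370 = -88/185 ≈ -0.47568)
F + 386/(-389) = -88/185 + 386/(-389) = -88/185 + 386*(-1/389) = -88/185 - 386/389 = -105642/71965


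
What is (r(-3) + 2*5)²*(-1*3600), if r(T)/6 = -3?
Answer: -230400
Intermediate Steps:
r(T) = -18 (r(T) = 6*(-3) = -18)
(r(-3) + 2*5)²*(-1*3600) = (-18 + 2*5)²*(-1*3600) = (-18 + 10)²*(-3600) = (-8)²*(-3600) = 64*(-3600) = -230400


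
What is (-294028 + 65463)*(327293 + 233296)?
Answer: -128131024785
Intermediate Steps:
(-294028 + 65463)*(327293 + 233296) = -228565*560589 = -128131024785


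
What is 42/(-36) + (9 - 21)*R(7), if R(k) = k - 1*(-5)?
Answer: -871/6 ≈ -145.17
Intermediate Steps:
R(k) = 5 + k (R(k) = k + 5 = 5 + k)
42/(-36) + (9 - 21)*R(7) = 42/(-36) + (9 - 21)*(5 + 7) = 42*(-1/36) - 12*12 = -7/6 - 144 = -871/6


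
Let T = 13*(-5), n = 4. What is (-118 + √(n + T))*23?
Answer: -2714 + 23*I*√61 ≈ -2714.0 + 179.64*I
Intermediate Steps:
T = -65
(-118 + √(n + T))*23 = (-118 + √(4 - 65))*23 = (-118 + √(-61))*23 = (-118 + I*√61)*23 = -2714 + 23*I*√61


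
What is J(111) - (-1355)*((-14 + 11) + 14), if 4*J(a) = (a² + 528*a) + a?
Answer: 32665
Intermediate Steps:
J(a) = a²/4 + 529*a/4 (J(a) = ((a² + 528*a) + a)/4 = (a² + 529*a)/4 = a²/4 + 529*a/4)
J(111) - (-1355)*((-14 + 11) + 14) = (¼)*111*(529 + 111) - (-1355)*((-14 + 11) + 14) = (¼)*111*640 - (-1355)*(-3 + 14) = 17760 - (-1355)*11 = 17760 - 1*(-14905) = 17760 + 14905 = 32665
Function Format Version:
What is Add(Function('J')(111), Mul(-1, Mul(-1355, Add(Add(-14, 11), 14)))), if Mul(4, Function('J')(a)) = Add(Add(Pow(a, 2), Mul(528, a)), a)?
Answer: 32665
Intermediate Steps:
Function('J')(a) = Add(Mul(Rational(1, 4), Pow(a, 2)), Mul(Rational(529, 4), a)) (Function('J')(a) = Mul(Rational(1, 4), Add(Add(Pow(a, 2), Mul(528, a)), a)) = Mul(Rational(1, 4), Add(Pow(a, 2), Mul(529, a))) = Add(Mul(Rational(1, 4), Pow(a, 2)), Mul(Rational(529, 4), a)))
Add(Function('J')(111), Mul(-1, Mul(-1355, Add(Add(-14, 11), 14)))) = Add(Mul(Rational(1, 4), 111, Add(529, 111)), Mul(-1, Mul(-1355, Add(Add(-14, 11), 14)))) = Add(Mul(Rational(1, 4), 111, 640), Mul(-1, Mul(-1355, Add(-3, 14)))) = Add(17760, Mul(-1, Mul(-1355, 11))) = Add(17760, Mul(-1, -14905)) = Add(17760, 14905) = 32665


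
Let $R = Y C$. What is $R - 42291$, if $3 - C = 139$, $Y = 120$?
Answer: $-58611$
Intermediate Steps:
$C = -136$ ($C = 3 - 139 = -136$)
$R = -16320$ ($R = 120 \left(-136\right) = -16320$)
$R - 42291 = -16320 - 42291 = -58611$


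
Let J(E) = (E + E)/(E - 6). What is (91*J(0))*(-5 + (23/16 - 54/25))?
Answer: 0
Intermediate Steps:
J(E) = 2*E/(-6 + E) (J(E) = (2*E)/(-6 + E) = 2*E/(-6 + E))
(91*J(0))*(-5 + (23/16 - 54/25)) = (91*(2*0/(-6 + 0)))*(-5 + (23/16 - 54/25)) = (91*(2*0/(-6)))*(-5 + (23*(1/16) - 54*1/25)) = (91*(2*0*(-1/6)))*(-5 + (23/16 - 54/25)) = (91*0)*(-5 - 289/400) = 0*(-2289/400) = 0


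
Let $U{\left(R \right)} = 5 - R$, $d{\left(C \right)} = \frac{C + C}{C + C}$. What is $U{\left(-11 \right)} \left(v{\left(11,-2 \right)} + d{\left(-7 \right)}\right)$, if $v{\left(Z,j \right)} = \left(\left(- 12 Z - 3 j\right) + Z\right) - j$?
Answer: $-1792$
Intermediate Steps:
$d{\left(C \right)} = 1$ ($d{\left(C \right)} = \frac{2 C}{2 C} = 2 C \frac{1}{2 C} = 1$)
$v{\left(Z,j \right)} = - 11 Z - 4 j$ ($v{\left(Z,j \right)} = \left(- 11 Z - 3 j\right) - j = - 11 Z - 4 j$)
$U{\left(-11 \right)} \left(v{\left(11,-2 \right)} + d{\left(-7 \right)}\right) = \left(5 - -11\right) \left(\left(\left(-11\right) 11 - -8\right) + 1\right) = \left(5 + 11\right) \left(\left(-121 + 8\right) + 1\right) = 16 \left(-113 + 1\right) = 16 \left(-112\right) = -1792$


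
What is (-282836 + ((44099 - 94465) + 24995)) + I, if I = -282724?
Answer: -590931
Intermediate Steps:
(-282836 + ((44099 - 94465) + 24995)) + I = (-282836 + ((44099 - 94465) + 24995)) - 282724 = (-282836 + (-50366 + 24995)) - 282724 = (-282836 - 25371) - 282724 = -308207 - 282724 = -590931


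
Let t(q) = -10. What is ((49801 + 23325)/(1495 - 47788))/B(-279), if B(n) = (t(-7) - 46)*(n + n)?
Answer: -36563/723281832 ≈ -5.0552e-5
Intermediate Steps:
B(n) = -112*n (B(n) = (-10 - 46)*(n + n) = -112*n)
((49801 + 23325)/(1495 - 47788))/B(-279) = ((49801 + 23325)/(1495 - 47788))/((-112*(-279))) = (73126/(-46293))/31248 = (73126*(-1/46293))*(1/31248) = -73126/46293*1/31248 = -36563/723281832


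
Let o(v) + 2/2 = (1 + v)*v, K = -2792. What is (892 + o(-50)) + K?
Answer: 549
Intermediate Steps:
o(v) = -1 + v*(1 + v) (o(v) = -1 + (1 + v)*v = -1 + v*(1 + v))
(892 + o(-50)) + K = (892 + (-1 - 50 + (-50)**2)) - 2792 = (892 + (-1 - 50 + 2500)) - 2792 = (892 + 2449) - 2792 = 3341 - 2792 = 549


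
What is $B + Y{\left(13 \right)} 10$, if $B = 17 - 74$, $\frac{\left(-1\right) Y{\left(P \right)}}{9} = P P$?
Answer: $-15267$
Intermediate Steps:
$Y{\left(P \right)} = - 9 P^{2}$ ($Y{\left(P \right)} = - 9 P P = - 9 P^{2}$)
$B = -57$
$B + Y{\left(13 \right)} 10 = -57 + - 9 \cdot 13^{2} \cdot 10 = -57 + \left(-9\right) 169 \cdot 10 = -57 - 15210 = -15267$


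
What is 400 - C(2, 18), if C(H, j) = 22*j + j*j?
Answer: -320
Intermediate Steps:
C(H, j) = j² + 22*j (C(H, j) = 22*j + j² = j² + 22*j)
400 - C(2, 18) = 400 - 18*(22 + 18) = 400 - 18*40 = 400 - 1*720 = 400 - 720 = -320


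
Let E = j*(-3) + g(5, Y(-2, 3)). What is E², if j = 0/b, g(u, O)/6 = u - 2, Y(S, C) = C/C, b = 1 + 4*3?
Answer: 324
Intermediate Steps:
b = 13 (b = 1 + 12 = 13)
Y(S, C) = 1
g(u, O) = -12 + 6*u (g(u, O) = 6*(u - 2) = 6*(-2 + u) = -12 + 6*u)
j = 0 (j = 0/13 = 0*(1/13) = 0)
E = 18 (E = 0*(-3) + (-12 + 6*5) = 0 + (-12 + 30) = 0 + 18 = 18)
E² = 18² = 324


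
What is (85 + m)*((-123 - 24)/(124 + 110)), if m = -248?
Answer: 7987/78 ≈ 102.40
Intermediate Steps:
(85 + m)*((-123 - 24)/(124 + 110)) = (85 - 248)*((-123 - 24)/(124 + 110)) = -(-23961)/234 = -163*(-49/78) = 7987/78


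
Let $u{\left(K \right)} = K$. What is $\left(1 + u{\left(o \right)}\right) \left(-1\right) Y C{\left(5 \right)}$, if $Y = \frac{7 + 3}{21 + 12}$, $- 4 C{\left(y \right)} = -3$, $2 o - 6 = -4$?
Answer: $- \frac{5}{11} \approx -0.45455$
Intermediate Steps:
$o = 1$ ($o = 3 + \frac{1}{2} \left(-4\right) = 3 - 2 = 1$)
$C{\left(y \right)} = \frac{3}{4}$ ($C{\left(y \right)} = \left(- \frac{1}{4}\right) \left(-3\right) = \frac{3}{4}$)
$Y = \frac{10}{33} \approx 0.30303$
$\left(1 + u{\left(o \right)}\right) \left(-1\right) Y C{\left(5 \right)} = \left(1 + 1\right) \left(-1\right) \frac{10}{33} \cdot \frac{3}{4} = 2 \left(-1\right) \frac{10}{33} \cdot \frac{3}{4} = \left(-2\right) \frac{10}{33} \cdot \frac{3}{4} = \left(- \frac{20}{33}\right) \frac{3}{4} = - \frac{5}{11}$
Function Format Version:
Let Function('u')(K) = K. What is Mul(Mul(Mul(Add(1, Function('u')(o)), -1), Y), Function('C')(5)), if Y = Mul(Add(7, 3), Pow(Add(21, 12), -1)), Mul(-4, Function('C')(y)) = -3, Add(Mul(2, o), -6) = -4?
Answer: Rational(-5, 11) ≈ -0.45455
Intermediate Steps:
o = 1 (o = Add(3, Mul(Rational(1, 2), -4)) = Add(3, -2) = 1)
Function('C')(y) = Rational(3, 4) (Function('C')(y) = Mul(Rational(-1, 4), -3) = Rational(3, 4))
Y = Rational(10, 33) (Y = Mul(10, Pow(33, -1)) = Mul(10, Rational(1, 33)) = Rational(10, 33) ≈ 0.30303)
Mul(Mul(Mul(Add(1, Function('u')(o)), -1), Y), Function('C')(5)) = Mul(Mul(Mul(Add(1, 1), -1), Rational(10, 33)), Rational(3, 4)) = Mul(Mul(Mul(2, -1), Rational(10, 33)), Rational(3, 4)) = Mul(Mul(-2, Rational(10, 33)), Rational(3, 4)) = Mul(Rational(-20, 33), Rational(3, 4)) = Rational(-5, 11)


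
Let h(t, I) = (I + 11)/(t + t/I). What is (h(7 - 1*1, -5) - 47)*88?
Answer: -4026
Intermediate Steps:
h(t, I) = (11 + I)/(t + t/I)
(h(7 - 1*1, -5) - 47)*88 = (-5*(11 - 5)/((7 - 1*1)*(1 - 5)) - 47)*88 = (-5*6/((7 - 1)*(-4)) - 47)*88 = (-5*(-¼)*6/6 - 47)*88 = (-5*⅙*(-¼)*6 - 47)*88 = (5/4 - 47)*88 = -183/4*88 = -4026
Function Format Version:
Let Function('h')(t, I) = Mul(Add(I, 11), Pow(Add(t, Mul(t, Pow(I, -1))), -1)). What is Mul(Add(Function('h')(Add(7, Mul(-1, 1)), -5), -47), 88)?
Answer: -4026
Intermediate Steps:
Function('h')(t, I) = Mul(Pow(Add(t, Mul(t, Pow(I, -1))), -1), Add(11, I)) (Function('h')(t, I) = Mul(Add(11, I), Pow(Add(t, Mul(t, Pow(I, -1))), -1)) = Mul(Pow(Add(t, Mul(t, Pow(I, -1))), -1), Add(11, I)))
Mul(Add(Function('h')(Add(7, Mul(-1, 1)), -5), -47), 88) = Mul(Add(Mul(-5, Pow(Add(7, Mul(-1, 1)), -1), Pow(Add(1, -5), -1), Add(11, -5)), -47), 88) = Mul(Add(Mul(-5, Pow(Add(7, -1), -1), Pow(-4, -1), 6), -47), 88) = Mul(Add(Mul(-5, Pow(6, -1), Rational(-1, 4), 6), -47), 88) = Mul(Add(Mul(-5, Rational(1, 6), Rational(-1, 4), 6), -47), 88) = Mul(Add(Rational(5, 4), -47), 88) = Mul(Rational(-183, 4), 88) = -4026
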